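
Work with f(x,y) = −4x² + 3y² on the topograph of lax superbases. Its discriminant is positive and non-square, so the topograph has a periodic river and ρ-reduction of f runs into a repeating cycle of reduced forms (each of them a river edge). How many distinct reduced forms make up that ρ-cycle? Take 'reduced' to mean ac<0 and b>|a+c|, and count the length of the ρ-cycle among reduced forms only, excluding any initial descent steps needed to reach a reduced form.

D = 48, ⌊√D⌋ = 6
descent: ρ → (3,6,-1)  [lands on river]
river: ρ → (-1,6,3)
ρ-cycle length = 2 (tail of 1 descent step not counted)

2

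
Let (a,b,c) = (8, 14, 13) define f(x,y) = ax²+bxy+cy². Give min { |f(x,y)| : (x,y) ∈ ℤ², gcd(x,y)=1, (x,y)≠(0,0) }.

translate: b→-2 (≡14 mod 16), so (8,14,13)→(8,-2,7)
flip: (8,-2,7)→(7,2,8)
reduced (well bottom): (7,2,8) with a≤c, −a<b≤a
well minimum = a = 7

7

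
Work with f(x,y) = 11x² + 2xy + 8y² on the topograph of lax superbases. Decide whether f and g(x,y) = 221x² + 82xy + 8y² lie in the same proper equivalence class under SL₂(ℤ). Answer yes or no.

D₁ = -348, D₂ = -348
f: flip: (11,2,8)→(8,-2,11)
f: reduced (well bottom): (8,-2,11) with a≤c, −a<b≤a
g: flip: (221,82,8)→(8,-82,221)
g: translate: b→-2 (≡-82 mod 16), so (8,-82,221)→(8,-2,11)
g: reduced (well bottom): (8,-2,11) with a≤c, −a<b≤a
reduced forms (8, -2, 11) vs (8, -2, 11) ⇒ equivalent

yes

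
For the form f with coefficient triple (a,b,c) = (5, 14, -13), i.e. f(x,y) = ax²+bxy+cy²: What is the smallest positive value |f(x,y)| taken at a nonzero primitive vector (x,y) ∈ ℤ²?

river: ρ → (-13,12,6)
river: ρ → (6,12,-13)
river: ρ → (-13,14,5)
river: ρ → (5,16,-10)
river: ρ → (-10,4,11)
river: ρ → (11,18,-3)
river: ρ → (-3,18,11)
river: ρ → (11,4,-10)
river: ρ → (-10,16,5)
river: ρ → (5,14,-13)
closes: descent 0, river 10
min |a| on river = 3

3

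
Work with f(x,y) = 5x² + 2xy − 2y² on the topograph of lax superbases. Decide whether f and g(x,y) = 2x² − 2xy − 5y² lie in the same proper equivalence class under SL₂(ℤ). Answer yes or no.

D₁ = 44, D₂ = 44
river cycle of f (length 2): (-2, 6, 1), (1, 6, -2)
river cycle of g (length 2): (2, 6, -1), (-1, 6, 2)
cycles differ ⇒ inequivalent

no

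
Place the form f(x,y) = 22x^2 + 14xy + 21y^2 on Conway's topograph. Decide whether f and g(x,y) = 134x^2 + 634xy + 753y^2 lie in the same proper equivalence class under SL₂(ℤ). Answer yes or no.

D₁ = -1652, D₂ = -1652
f: flip: (22,14,21)→(21,-14,22)
f: reduced (well bottom): (21,-14,22) with a≤c, −a<b≤a
g: translate: b→98 (≡634 mod 268), so (134,634,753)→(134,98,21)
g: flip: (134,98,21)→(21,-98,134)
g: translate: b→-14 (≡-98 mod 42), so (21,-98,134)→(21,-14,22)
g: reduced (well bottom): (21,-14,22) with a≤c, −a<b≤a
reduced forms (21, -14, 22) vs (21, -14, 22) ⇒ equivalent

yes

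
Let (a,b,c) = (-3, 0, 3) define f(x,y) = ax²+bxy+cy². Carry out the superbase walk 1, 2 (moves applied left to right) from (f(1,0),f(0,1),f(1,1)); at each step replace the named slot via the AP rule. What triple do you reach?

start (-3,3,0) = (f(1,0),f(0,1),f(1,1))
replace slot 1: 2·(3+0) − (-3) = 9 → (9,3,0)
replace slot 2: 2·(9+0) − 3 = 15 → (9,15,0)

9,15,0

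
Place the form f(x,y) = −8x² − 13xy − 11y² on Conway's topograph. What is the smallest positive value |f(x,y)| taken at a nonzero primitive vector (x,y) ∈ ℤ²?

translate: b→-3 (≡13 mod 16), so (8,13,11)→(8,-3,6)
flip: (8,-3,6)→(6,3,8)
reduced (well bottom): (6,3,8) with a≤c, −a<b≤a
well minimum |f| = |-6| = 6 (negative-definite)

6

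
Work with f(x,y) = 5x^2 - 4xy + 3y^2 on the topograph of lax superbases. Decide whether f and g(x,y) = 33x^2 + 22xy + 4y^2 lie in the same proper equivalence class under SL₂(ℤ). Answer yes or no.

D₁ = -44, D₂ = -44
f: flip: (5,-4,3)→(3,4,5)
f: translate: b→-2 (≡4 mod 6), so (3,4,5)→(3,-2,4)
f: reduced (well bottom): (3,-2,4) with a≤c, −a<b≤a
g: flip: (33,22,4)→(4,-22,33)
g: translate: b→2 (≡-22 mod 8), so (4,-22,33)→(4,2,3)
g: flip: (4,2,3)→(3,-2,4)
g: reduced (well bottom): (3,-2,4) with a≤c, −a<b≤a
reduced forms (3, -2, 4) vs (3, -2, 4) ⇒ equivalent

yes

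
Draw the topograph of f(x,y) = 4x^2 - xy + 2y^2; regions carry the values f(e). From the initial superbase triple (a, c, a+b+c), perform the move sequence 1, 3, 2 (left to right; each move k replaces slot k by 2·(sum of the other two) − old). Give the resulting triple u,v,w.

start (4,2,5) = (f(1,0),f(0,1),f(1,1))
replace slot 1: 2·(2+5) − 4 = 10 → (10,2,5)
replace slot 3: 2·(10+2) − 5 = 19 → (10,2,19)
replace slot 2: 2·(10+19) − 2 = 56 → (10,56,19)

10,56,19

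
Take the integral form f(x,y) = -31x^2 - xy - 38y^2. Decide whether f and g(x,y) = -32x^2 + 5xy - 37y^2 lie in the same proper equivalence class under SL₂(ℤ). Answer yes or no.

D₁ = -4711, D₂ = -4711
f is negative-definite; reduce −f:
−f: reduced (well bottom): (31,1,38) with a≤c, −a<b≤a
flip sign back: reduced form of f is (-31,-1,-38)
g is negative-definite; reduce −g:
−g: reduced (well bottom): (32,-5,37) with a≤c, −a<b≤a
flip sign back: reduced form of g is (-32,5,-37)
reduced forms (-31, -1, -38) vs (-32, 5, -37) ⇒ inequivalent

no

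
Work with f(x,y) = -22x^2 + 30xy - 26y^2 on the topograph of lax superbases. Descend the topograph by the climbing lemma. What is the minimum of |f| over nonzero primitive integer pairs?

translate: b→14 (≡-30 mod 44), so (22,-30,26)→(22,14,18)
flip: (22,14,18)→(18,-14,22)
reduced (well bottom): (18,-14,22) with a≤c, −a<b≤a
well minimum |f| = |-18| = 18 (negative-definite)

18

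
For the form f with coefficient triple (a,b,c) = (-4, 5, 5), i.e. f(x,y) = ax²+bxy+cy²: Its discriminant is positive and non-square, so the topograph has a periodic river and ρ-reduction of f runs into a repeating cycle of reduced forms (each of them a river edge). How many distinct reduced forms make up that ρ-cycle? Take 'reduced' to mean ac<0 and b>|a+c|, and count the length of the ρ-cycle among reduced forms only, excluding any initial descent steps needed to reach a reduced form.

D = 105, ⌊√D⌋ = 10
river: ρ → (5,5,-4)
river: ρ → (-4,3,6)
river: ρ → (6,9,-1)
river: ρ → (-1,9,6)
river: ρ → (6,3,-4)
river: ρ → (-4,5,5)
ρ-cycle length = 6 (tail of 0 descent steps not counted)

6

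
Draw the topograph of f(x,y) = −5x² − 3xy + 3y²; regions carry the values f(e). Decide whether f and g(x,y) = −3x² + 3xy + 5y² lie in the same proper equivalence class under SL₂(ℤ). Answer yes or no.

D₁ = 69, D₂ = 69
river cycle of f (length 4): (3, 3, -5), (-5, 7, 1), (1, 7, -5), (-5, 3, 3)
river cycle of g (length 4): (5, 7, -1), (-1, 7, 5), (5, 3, -3), (-3, 3, 5)
cycles differ ⇒ inequivalent

no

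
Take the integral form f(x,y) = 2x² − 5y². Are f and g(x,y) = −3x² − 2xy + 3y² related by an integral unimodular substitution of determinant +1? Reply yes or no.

D₁ = 40, D₂ = 40
river cycle of f (length 6): (2, 4, -3), (-3, 2, 3), (3, 4, -2), (-2, 4, 3), (3, 2, -3), (-3, 4, 2)
river cycle of g (length 6): (3, 2, -3), (-3, 4, 2), (2, 4, -3), (-3, 2, 3), (3, 4, -2), (-2, 4, 3)
cycles coincide ⇒ equivalent

yes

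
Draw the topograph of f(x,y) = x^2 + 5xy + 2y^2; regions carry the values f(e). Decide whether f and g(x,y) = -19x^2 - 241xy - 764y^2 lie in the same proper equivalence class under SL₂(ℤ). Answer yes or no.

D₁ = 17, D₂ = 17
river cycle of f (length 6): (2, 3, -1), (-1, 3, 2), (2, 1, -2), (-2, 3, 1), (1, 3, -2), (-2, 1, 2)
river cycle of g (length 6): (-2, 1, 2), (2, 3, -1), (-1, 3, 2), (2, 1, -2), (-2, 3, 1), (1, 3, -2)
cycles coincide ⇒ equivalent

yes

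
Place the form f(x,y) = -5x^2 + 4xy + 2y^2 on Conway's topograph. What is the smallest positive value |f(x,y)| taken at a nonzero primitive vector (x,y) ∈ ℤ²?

river: ρ → (2,4,-5)
river: ρ → (-5,6,1)
river: ρ → (1,6,-5)
river: ρ → (-5,4,2)
closes: descent 0, river 4
min |a| on river = 1

1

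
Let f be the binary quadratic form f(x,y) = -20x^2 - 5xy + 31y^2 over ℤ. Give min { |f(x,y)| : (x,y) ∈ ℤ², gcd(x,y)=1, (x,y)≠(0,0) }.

descent: ρ → (31,5,-20)
descent: ρ → (-20,35,16)  [lands on river]
river: ρ → (16,29,-26)
river: ρ → (-26,23,19)
river: ρ → (19,15,-30)
river: ρ → (-30,45,4)
river: ρ → (4,43,-41)
river: ρ → (-41,39,6)
river: ρ → (6,45,-20)
closes: descent 2, river 8
min |a| on river = 4

4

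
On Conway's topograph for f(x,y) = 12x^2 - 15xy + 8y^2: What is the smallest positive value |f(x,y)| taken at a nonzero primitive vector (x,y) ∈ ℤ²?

translate: b→9 (≡-15 mod 24), so (12,-15,8)→(12,9,5)
flip: (12,9,5)→(5,-9,12)
translate: b→1 (≡-9 mod 10), so (5,-9,12)→(5,1,8)
reduced (well bottom): (5,1,8) with a≤c, −a<b≤a
well minimum = a = 5

5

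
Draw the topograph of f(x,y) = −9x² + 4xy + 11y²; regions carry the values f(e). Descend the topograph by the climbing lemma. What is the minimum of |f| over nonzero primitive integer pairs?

river: ρ → (11,18,-2)
river: ρ → (-2,18,11)
river: ρ → (11,4,-9)
river: ρ → (-9,14,6)
river: ρ → (6,10,-13)
river: ρ → (-13,16,3)
river: ρ → (3,20,-1)
river: ρ → (-1,20,3)
river: ρ → (3,16,-13)
river: ρ → (-13,10,6)
river: ρ → (6,14,-9)
river: ρ → (-9,4,11)
closes: descent 0, river 12
min |a| on river = 1

1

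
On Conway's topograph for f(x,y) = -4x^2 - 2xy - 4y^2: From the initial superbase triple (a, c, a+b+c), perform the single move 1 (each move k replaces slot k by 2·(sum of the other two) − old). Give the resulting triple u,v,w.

start (-4,-4,-10) = (f(1,0),f(0,1),f(1,1))
replace slot 1: 2·((-4)+(-10)) − (-4) = -24 → (-24,-4,-10)

-24,-4,-10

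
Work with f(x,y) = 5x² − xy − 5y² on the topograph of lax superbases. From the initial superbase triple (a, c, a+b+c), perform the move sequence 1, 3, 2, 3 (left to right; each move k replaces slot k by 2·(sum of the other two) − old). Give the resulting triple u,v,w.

start (5,-5,-1) = (f(1,0),f(0,1),f(1,1))
replace slot 1: 2·((-5)+(-1)) − 5 = -17 → (-17,-5,-1)
replace slot 3: 2·((-17)+(-5)) − (-1) = -43 → (-17,-5,-43)
replace slot 2: 2·((-17)+(-43)) − (-5) = -115 → (-17,-115,-43)
replace slot 3: 2·((-17)+(-115)) − (-43) = -221 → (-17,-115,-221)

-17,-115,-221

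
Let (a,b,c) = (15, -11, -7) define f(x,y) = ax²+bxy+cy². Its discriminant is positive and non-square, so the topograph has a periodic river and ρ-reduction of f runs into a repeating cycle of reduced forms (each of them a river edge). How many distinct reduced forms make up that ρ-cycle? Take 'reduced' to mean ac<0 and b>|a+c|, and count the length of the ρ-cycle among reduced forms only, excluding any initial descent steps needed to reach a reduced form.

D = 541, ⌊√D⌋ = 23
descent: ρ → (-7,11,15)  [lands on river]
river: ρ → (15,19,-3)
river: ρ → (-3,23,1)
river: ρ → (1,23,-3)
river: ρ → (-3,19,15)
river: ρ → (15,11,-7)
river: ρ → (-7,17,9)
river: ρ → (9,19,-5)
river: ρ → (-5,21,5)
river: ρ → (5,19,-9)
river: ρ → (-9,17,7)
river: ρ → (7,11,-15)
river: ρ → (-15,19,3)
river: ρ → (3,23,-1)
river: ρ → (-1,23,3)
river: ρ → (3,19,-15)
river: ρ → (-15,11,7)
river: ρ → (7,17,-9)
river: ρ → (-9,19,5)
river: ρ → (5,21,-5)
river: ρ → (-5,19,9)
river: ρ → (9,17,-7)
ρ-cycle length = 22 (tail of 1 descent step not counted)

22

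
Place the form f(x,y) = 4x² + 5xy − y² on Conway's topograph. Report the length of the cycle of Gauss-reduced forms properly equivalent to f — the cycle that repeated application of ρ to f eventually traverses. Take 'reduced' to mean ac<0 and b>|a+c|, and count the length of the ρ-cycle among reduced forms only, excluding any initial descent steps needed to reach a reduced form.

D = 41, ⌊√D⌋ = 6
river: ρ → (-1,5,4)
river: ρ → (4,3,-2)
river: ρ → (-2,5,2)
river: ρ → (2,3,-4)
river: ρ → (-4,5,1)
river: ρ → (1,5,-4)
river: ρ → (-4,3,2)
river: ρ → (2,5,-2)
river: ρ → (-2,3,4)
river: ρ → (4,5,-1)
ρ-cycle length = 10 (tail of 0 descent steps not counted)

10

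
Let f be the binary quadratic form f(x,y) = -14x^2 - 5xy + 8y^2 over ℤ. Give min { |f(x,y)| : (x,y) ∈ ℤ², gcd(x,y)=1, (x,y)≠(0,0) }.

descent: ρ → (8,21,-1)  [lands on river]
river: ρ → (-1,21,8)
river: ρ → (8,11,-11)
river: ρ → (-11,11,8)
closes: descent 1, river 4
min |a| on river = 1

1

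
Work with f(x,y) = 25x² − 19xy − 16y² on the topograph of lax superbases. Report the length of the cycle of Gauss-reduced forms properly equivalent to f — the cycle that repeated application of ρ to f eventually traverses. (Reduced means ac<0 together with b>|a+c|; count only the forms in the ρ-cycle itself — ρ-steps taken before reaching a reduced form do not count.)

D = 1961, ⌊√D⌋ = 44
descent: ρ → (-16,19,25)  [lands on river]
river: ρ → (25,31,-10)
river: ρ → (-10,29,28)
river: ρ → (28,27,-11)
river: ρ → (-11,39,10)
river: ρ → (10,41,-7)
river: ρ → (-7,43,4)
river: ρ → (4,37,-37)
river: ρ → (-37,37,4)
river: ρ → (4,43,-7)
river: ρ → (-7,41,10)
river: ρ → (10,39,-11)
river: ρ → (-11,27,28)
river: ρ → (28,29,-10)
river: ρ → (-10,31,25)
river: ρ → (25,19,-16)
river: ρ → (-16,13,28)
river: ρ → (28,43,-1)
river: ρ → (-1,43,28)
river: ρ → (28,13,-16)
ρ-cycle length = 20 (tail of 1 descent step not counted)

20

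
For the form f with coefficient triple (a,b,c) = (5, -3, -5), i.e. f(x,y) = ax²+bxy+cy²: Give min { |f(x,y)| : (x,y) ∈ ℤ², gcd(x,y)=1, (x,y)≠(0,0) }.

descent: ρ → (-5,3,5)  [lands on river]
river: ρ → (5,7,-3)
river: ρ → (-3,5,7)
river: ρ → (7,9,-1)
river: ρ → (-1,9,7)
river: ρ → (7,5,-3)
river: ρ → (-3,7,5)
river: ρ → (5,3,-5)
river: ρ → (-5,7,3)
river: ρ → (3,5,-7)
river: ρ → (-7,9,1)
river: ρ → (1,9,-7)
river: ρ → (-7,5,3)
river: ρ → (3,7,-5)
closes: descent 1, river 14
min |a| on river = 1

1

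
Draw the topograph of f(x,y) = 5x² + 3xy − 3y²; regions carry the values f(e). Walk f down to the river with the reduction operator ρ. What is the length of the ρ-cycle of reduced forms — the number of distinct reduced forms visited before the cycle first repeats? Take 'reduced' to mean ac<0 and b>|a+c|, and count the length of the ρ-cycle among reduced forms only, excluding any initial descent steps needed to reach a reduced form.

D = 69, ⌊√D⌋ = 8
river: ρ → (-3,3,5)
river: ρ → (5,7,-1)
river: ρ → (-1,7,5)
river: ρ → (5,3,-3)
ρ-cycle length = 4 (tail of 0 descent steps not counted)

4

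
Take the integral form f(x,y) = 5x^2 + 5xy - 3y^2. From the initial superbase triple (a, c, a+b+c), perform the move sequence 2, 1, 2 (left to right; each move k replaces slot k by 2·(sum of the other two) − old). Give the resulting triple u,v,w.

start (5,-3,7) = (f(1,0),f(0,1),f(1,1))
replace slot 2: 2·(5+7) − (-3) = 27 → (5,27,7)
replace slot 1: 2·(27+7) − 5 = 63 → (63,27,7)
replace slot 2: 2·(63+7) − 27 = 113 → (63,113,7)

63,113,7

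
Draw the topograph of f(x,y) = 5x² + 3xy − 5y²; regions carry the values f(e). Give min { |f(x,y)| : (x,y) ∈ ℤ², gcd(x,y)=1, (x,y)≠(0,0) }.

river: ρ → (-5,7,3)
river: ρ → (3,5,-7)
river: ρ → (-7,9,1)
river: ρ → (1,9,-7)
river: ρ → (-7,5,3)
river: ρ → (3,7,-5)
river: ρ → (-5,3,5)
river: ρ → (5,7,-3)
river: ρ → (-3,5,7)
river: ρ → (7,9,-1)
river: ρ → (-1,9,7)
river: ρ → (7,5,-3)
river: ρ → (-3,7,5)
river: ρ → (5,3,-5)
closes: descent 0, river 14
min |a| on river = 1

1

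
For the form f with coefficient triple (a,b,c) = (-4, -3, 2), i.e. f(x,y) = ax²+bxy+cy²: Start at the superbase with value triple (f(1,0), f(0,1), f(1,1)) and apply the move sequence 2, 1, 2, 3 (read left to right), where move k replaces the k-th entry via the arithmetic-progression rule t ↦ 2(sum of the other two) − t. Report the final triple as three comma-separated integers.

start (-4,2,-5) = (f(1,0),f(0,1),f(1,1))
replace slot 2: 2·((-4)+(-5)) − 2 = -20 → (-4,-20,-5)
replace slot 1: 2·((-20)+(-5)) − (-4) = -46 → (-46,-20,-5)
replace slot 2: 2·((-46)+(-5)) − (-20) = -82 → (-46,-82,-5)
replace slot 3: 2·((-46)+(-82)) − (-5) = -251 → (-46,-82,-251)

-46,-82,-251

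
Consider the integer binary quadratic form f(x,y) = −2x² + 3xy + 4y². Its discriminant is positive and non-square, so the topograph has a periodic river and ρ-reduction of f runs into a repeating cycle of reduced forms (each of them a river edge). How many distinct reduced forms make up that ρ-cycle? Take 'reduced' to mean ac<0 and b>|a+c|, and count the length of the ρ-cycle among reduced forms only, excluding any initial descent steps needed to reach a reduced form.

D = 41, ⌊√D⌋ = 6
river: ρ → (4,5,-1)
river: ρ → (-1,5,4)
river: ρ → (4,3,-2)
river: ρ → (-2,5,2)
river: ρ → (2,3,-4)
river: ρ → (-4,5,1)
river: ρ → (1,5,-4)
river: ρ → (-4,3,2)
river: ρ → (2,5,-2)
river: ρ → (-2,3,4)
ρ-cycle length = 10 (tail of 0 descent steps not counted)

10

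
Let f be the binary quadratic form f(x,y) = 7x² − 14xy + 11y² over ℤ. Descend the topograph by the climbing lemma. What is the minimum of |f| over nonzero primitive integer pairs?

translate: b→0 (≡-14 mod 14), so (7,-14,11)→(7,0,4)
flip: (7,0,4)→(4,0,7)
reduced (well bottom): (4,0,7) with a≤c, −a<b≤a
well minimum = a = 4

4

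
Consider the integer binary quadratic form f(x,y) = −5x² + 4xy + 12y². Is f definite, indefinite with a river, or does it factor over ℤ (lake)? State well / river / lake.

D = b²−4ac = 4² − 4·(-5)·12 = 256
D = 16² is a perfect square ⇒ form factors over ℤ ⇒ lakes

lake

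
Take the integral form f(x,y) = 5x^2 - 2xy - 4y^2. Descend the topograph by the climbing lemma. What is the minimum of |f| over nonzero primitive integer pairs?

descent: ρ → (-4,2,5)  [lands on river]
river: ρ → (5,8,-1)
river: ρ → (-1,8,5)
river: ρ → (5,2,-4)
river: ρ → (-4,6,3)
river: ρ → (3,6,-4)
closes: descent 1, river 6
min |a| on river = 1

1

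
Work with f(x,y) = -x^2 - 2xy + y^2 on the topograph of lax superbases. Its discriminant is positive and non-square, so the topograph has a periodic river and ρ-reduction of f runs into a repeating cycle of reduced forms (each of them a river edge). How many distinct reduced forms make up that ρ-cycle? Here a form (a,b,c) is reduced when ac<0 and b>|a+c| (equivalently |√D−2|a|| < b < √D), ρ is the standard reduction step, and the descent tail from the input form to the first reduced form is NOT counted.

D = 8, ⌊√D⌋ = 2
descent: ρ → (1,2,-1)  [lands on river]
river: ρ → (-1,2,1)
ρ-cycle length = 2 (tail of 1 descent step not counted)

2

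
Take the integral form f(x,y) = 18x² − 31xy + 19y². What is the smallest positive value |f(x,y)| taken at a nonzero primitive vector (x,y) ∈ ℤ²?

translate: b→5 (≡-31 mod 36), so (18,-31,19)→(18,5,6)
flip: (18,5,6)→(6,-5,18)
reduced (well bottom): (6,-5,18) with a≤c, −a<b≤a
well minimum = a = 6

6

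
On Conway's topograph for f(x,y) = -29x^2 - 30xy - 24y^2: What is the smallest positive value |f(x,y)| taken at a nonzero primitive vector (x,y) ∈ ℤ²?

translate: b→-28 (≡30 mod 58), so (29,30,24)→(29,-28,23)
flip: (29,-28,23)→(23,28,29)
translate: b→-18 (≡28 mod 46), so (23,28,29)→(23,-18,24)
reduced (well bottom): (23,-18,24) with a≤c, −a<b≤a
well minimum |f| = |-23| = 23 (negative-definite)

23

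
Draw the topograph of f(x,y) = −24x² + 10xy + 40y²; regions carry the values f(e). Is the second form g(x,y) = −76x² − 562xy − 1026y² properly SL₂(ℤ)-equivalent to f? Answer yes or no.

D₁ = 3940, D₂ = 3940
river cycle of f (length 10): (-24, 58, 6), (6, 62, -4), (-4, 58, 36), (36, 14, -26), (-26, 38, 24), (24, 58, -6), (-6, 62, 4), (4, 58, -36), (-36, 14, 26), (26, 38, -24)
river cycle of g (length 10): (6, 62, -4), (-4, 58, 36), (36, 14, -26), (-26, 38, 24), (24, 58, -6), (-6, 62, 4), (4, 58, -36), (-36, 14, 26), (26, 38, -24), (-24, 58, 6)
cycles coincide ⇒ equivalent

yes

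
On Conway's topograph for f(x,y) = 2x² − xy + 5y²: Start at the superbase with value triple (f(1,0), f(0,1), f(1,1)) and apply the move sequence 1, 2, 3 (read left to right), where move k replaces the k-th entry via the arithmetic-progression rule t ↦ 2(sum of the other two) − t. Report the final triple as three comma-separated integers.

start (2,5,6) = (f(1,0),f(0,1),f(1,1))
replace slot 1: 2·(5+6) − 2 = 20 → (20,5,6)
replace slot 2: 2·(20+6) − 5 = 47 → (20,47,6)
replace slot 3: 2·(20+47) − 6 = 128 → (20,47,128)

20,47,128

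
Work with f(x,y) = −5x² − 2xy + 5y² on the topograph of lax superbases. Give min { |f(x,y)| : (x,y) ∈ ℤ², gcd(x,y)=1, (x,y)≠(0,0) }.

descent: ρ → (5,2,-5)  [lands on river]
river: ρ → (-5,8,2)
river: ρ → (2,8,-5)
river: ρ → (-5,2,5)
river: ρ → (5,8,-2)
river: ρ → (-2,8,5)
closes: descent 1, river 6
min |a| on river = 2

2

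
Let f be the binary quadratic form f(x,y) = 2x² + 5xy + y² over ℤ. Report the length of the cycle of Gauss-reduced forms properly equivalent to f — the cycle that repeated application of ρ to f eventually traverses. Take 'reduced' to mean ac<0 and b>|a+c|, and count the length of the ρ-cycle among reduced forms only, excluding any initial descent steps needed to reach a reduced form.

D = 17, ⌊√D⌋ = 4
descent: ρ → (1,3,-2)  [lands on river]
river: ρ → (-2,1,2)
river: ρ → (2,3,-1)
river: ρ → (-1,3,2)
river: ρ → (2,1,-2)
river: ρ → (-2,3,1)
ρ-cycle length = 6 (tail of 1 descent step not counted)

6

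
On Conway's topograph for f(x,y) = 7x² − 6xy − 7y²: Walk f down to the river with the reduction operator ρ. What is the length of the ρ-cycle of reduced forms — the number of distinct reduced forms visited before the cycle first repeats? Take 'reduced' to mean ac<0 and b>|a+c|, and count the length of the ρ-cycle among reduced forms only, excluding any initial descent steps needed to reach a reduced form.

D = 232, ⌊√D⌋ = 15
descent: ρ → (-7,6,7)  [lands on river]
river: ρ → (7,8,-6)
river: ρ → (-6,4,9)
river: ρ → (9,14,-1)
river: ρ → (-1,14,9)
river: ρ → (9,4,-6)
river: ρ → (-6,8,7)
river: ρ → (7,6,-7)
river: ρ → (-7,8,6)
river: ρ → (6,4,-9)
river: ρ → (-9,14,1)
river: ρ → (1,14,-9)
river: ρ → (-9,4,6)
river: ρ → (6,8,-7)
ρ-cycle length = 14 (tail of 1 descent step not counted)

14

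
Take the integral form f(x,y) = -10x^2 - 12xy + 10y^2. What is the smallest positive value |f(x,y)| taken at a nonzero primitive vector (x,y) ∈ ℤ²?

descent: ρ → (10,12,-10)  [lands on river]
river: ρ → (-10,8,12)
river: ρ → (12,16,-6)
river: ρ → (-6,20,6)
river: ρ → (6,16,-12)
river: ρ → (-12,8,10)
closes: descent 1, river 6
min |a| on river = 6

6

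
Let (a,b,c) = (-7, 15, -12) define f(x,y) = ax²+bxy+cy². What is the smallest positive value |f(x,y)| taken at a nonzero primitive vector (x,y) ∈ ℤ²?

translate: b→-1 (≡-15 mod 14), so (7,-15,12)→(7,-1,4)
flip: (7,-1,4)→(4,1,7)
reduced (well bottom): (4,1,7) with a≤c, −a<b≤a
well minimum |f| = |-4| = 4 (negative-definite)

4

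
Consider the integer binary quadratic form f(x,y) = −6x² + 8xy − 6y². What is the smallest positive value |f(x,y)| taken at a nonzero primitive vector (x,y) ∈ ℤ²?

translate: b→4 (≡-8 mod 12), so (6,-8,6)→(6,4,4)
flip: (6,4,4)→(4,-4,6)
translate: b→4 (≡-4 mod 8), so (4,-4,6)→(4,4,6)
reduced (well bottom): (4,4,6) with a≤c, −a<b≤a
well minimum |f| = |-4| = 4 (negative-definite)

4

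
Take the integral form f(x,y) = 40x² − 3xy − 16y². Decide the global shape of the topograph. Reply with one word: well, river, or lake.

D = b²−4ac = (-3)² − 4·40·(-16) = 2569
D > 0 non-square ⇒ indefinite ⇒ periodic river

river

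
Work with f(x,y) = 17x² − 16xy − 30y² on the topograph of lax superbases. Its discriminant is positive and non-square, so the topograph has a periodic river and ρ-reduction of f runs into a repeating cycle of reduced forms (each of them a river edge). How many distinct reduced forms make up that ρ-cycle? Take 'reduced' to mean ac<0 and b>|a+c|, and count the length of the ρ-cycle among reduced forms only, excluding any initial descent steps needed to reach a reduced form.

D = 2296, ⌊√D⌋ = 47
descent: ρ → (-30,16,17)  [lands on river]
river: ρ → (17,18,-29)
river: ρ → (-29,40,6)
river: ρ → (6,44,-15)
river: ρ → (-15,46,3)
river: ρ → (3,44,-30)
ρ-cycle length = 6 (tail of 1 descent step not counted)

6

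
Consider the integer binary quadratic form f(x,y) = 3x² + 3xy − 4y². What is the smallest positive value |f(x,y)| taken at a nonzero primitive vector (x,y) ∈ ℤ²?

river: ρ → (-4,5,2)
river: ρ → (2,7,-1)
river: ρ → (-1,7,2)
river: ρ → (2,5,-4)
river: ρ → (-4,3,3)
river: ρ → (3,3,-4)
closes: descent 0, river 6
min |a| on river = 1

1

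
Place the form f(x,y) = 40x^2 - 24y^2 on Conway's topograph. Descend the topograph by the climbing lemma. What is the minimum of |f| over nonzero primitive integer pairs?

descent: ρ → (-24,48,16)  [lands on river]
river: ρ → (16,48,-24)
closes: descent 1, river 2
min |a| on river = 16

16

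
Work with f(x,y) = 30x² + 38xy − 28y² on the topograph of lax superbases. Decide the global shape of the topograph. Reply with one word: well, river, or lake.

D = b²−4ac = 38² − 4·30·(-28) = 4804
D > 0 non-square ⇒ indefinite ⇒ periodic river

river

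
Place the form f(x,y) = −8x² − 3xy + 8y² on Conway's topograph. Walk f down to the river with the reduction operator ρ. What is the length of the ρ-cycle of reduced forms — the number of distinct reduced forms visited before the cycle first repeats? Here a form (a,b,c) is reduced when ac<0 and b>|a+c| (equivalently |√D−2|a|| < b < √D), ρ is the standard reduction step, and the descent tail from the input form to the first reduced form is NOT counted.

D = 265, ⌊√D⌋ = 16
descent: ρ → (8,3,-8)  [lands on river]
river: ρ → (-8,13,3)
river: ρ → (3,11,-12)
river: ρ → (-12,13,2)
river: ρ → (2,15,-5)
river: ρ → (-5,15,2)
river: ρ → (2,13,-12)
river: ρ → (-12,11,3)
river: ρ → (3,13,-8)
river: ρ → (-8,3,8)
river: ρ → (8,13,-3)
river: ρ → (-3,11,12)
river: ρ → (12,13,-2)
river: ρ → (-2,15,5)
river: ρ → (5,15,-2)
river: ρ → (-2,13,12)
river: ρ → (12,11,-3)
river: ρ → (-3,13,8)
ρ-cycle length = 18 (tail of 1 descent step not counted)

18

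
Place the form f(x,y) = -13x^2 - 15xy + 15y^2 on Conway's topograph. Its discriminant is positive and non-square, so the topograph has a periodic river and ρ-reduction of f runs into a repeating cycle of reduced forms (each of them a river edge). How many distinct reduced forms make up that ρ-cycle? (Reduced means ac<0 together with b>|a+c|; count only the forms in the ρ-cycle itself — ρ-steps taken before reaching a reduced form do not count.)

D = 1005, ⌊√D⌋ = 31
descent: ρ → (15,15,-13)  [lands on river]
river: ρ → (-13,11,17)
river: ρ → (17,23,-7)
river: ρ → (-7,19,23)
river: ρ → (23,27,-3)
river: ρ → (-3,27,23)
river: ρ → (23,19,-7)
river: ρ → (-7,23,17)
river: ρ → (17,11,-13)
river: ρ → (-13,15,15)
ρ-cycle length = 10 (tail of 1 descent step not counted)

10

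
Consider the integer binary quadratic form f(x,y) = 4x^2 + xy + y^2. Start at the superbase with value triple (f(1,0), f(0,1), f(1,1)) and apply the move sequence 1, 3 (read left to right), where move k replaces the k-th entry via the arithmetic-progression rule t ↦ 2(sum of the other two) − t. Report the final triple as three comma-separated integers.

start (4,1,6) = (f(1,0),f(0,1),f(1,1))
replace slot 1: 2·(1+6) − 4 = 10 → (10,1,6)
replace slot 3: 2·(10+1) − 6 = 16 → (10,1,16)

10,1,16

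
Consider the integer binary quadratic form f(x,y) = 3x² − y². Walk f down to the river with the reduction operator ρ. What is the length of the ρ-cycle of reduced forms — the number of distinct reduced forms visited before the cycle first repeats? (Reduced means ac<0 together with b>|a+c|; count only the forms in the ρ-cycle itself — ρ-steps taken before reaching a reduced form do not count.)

D = 12, ⌊√D⌋ = 3
descent: ρ → (-1,2,2)  [lands on river]
river: ρ → (2,2,-1)
ρ-cycle length = 2 (tail of 1 descent step not counted)

2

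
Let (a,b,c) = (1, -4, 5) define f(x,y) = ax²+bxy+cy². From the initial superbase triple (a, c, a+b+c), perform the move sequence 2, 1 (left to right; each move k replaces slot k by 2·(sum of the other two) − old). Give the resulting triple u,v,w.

start (1,5,2) = (f(1,0),f(0,1),f(1,1))
replace slot 2: 2·(1+2) − 5 = 1 → (1,1,2)
replace slot 1: 2·(1+2) − 1 = 5 → (5,1,2)

5,1,2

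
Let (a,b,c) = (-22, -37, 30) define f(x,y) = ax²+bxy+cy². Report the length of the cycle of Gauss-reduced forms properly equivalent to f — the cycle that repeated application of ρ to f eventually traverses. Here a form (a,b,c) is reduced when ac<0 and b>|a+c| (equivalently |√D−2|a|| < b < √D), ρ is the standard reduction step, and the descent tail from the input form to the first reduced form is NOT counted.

D = 4009, ⌊√D⌋ = 63
descent: ρ → (30,37,-22)  [lands on river]
river: ρ → (-22,51,16)
river: ρ → (16,45,-31)
river: ρ → (-31,17,30)
river: ρ → (30,43,-18)
river: ρ → (-18,29,44)
river: ρ → (44,59,-3)
river: ρ → (-3,61,24)
river: ρ → (24,35,-29)
river: ρ → (-29,23,30)
ρ-cycle length = 10 (tail of 1 descent step not counted)

10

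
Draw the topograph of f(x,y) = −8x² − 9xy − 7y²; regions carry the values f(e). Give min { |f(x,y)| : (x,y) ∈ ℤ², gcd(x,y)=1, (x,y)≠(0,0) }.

translate: b→-7 (≡9 mod 16), so (8,9,7)→(8,-7,6)
flip: (8,-7,6)→(6,7,8)
translate: b→-5 (≡7 mod 12), so (6,7,8)→(6,-5,7)
reduced (well bottom): (6,-5,7) with a≤c, −a<b≤a
well minimum |f| = |-6| = 6 (negative-definite)

6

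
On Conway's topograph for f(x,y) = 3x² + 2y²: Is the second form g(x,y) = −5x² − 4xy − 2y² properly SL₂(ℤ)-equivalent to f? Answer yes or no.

D₁ = -24, D₂ = -24
f: flip: (3,0,2)→(2,0,3)
f: reduced (well bottom): (2,0,3) with a≤c, −a<b≤a
g is negative-definite; reduce −g:
−g: flip: (5,4,2)→(2,-4,5)
−g: translate: b→0 (≡-4 mod 4), so (2,-4,5)→(2,0,3)
−g: reduced (well bottom): (2,0,3) with a≤c, −a<b≤a
flip sign back: reduced form of g is (-2,0,-3)
reduced forms (2, 0, 3) vs (-2, 0, -3) ⇒ inequivalent

no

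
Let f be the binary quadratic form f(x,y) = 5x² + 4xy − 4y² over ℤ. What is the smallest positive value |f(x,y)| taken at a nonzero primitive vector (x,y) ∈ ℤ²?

river: ρ → (-4,4,5)
river: ρ → (5,6,-3)
river: ρ → (-3,6,5)
river: ρ → (5,4,-4)
closes: descent 0, river 4
min |a| on river = 3

3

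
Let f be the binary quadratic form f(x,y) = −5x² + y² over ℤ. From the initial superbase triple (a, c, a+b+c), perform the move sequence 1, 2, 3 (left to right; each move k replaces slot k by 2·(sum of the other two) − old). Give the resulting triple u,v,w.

start (-5,1,-4) = (f(1,0),f(0,1),f(1,1))
replace slot 1: 2·(1+(-4)) − (-5) = -1 → (-1,1,-4)
replace slot 2: 2·((-1)+(-4)) − 1 = -11 → (-1,-11,-4)
replace slot 3: 2·((-1)+(-11)) − (-4) = -20 → (-1,-11,-20)

-1,-11,-20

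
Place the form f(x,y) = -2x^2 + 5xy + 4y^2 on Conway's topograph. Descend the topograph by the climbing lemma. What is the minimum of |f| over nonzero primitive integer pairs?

river: ρ → (4,3,-3)
river: ρ → (-3,3,4)
river: ρ → (4,5,-2)
river: ρ → (-2,7,1)
river: ρ → (1,7,-2)
river: ρ → (-2,5,4)
closes: descent 0, river 6
min |a| on river = 1

1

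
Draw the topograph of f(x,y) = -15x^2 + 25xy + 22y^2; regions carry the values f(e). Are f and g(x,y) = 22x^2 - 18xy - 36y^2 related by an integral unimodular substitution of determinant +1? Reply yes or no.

D₁ = 1945, D₂ = 3492
discriminants differ ⇒ not SL₂(ℤ)-equivalent

no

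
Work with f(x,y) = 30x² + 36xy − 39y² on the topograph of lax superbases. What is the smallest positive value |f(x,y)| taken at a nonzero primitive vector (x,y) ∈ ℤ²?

river: ρ → (-39,42,27)
river: ρ → (27,66,-15)
river: ρ → (-15,54,51)
river: ρ → (51,48,-18)
river: ρ → (-18,60,33)
river: ρ → (33,72,-6)
river: ρ → (-6,72,33)
river: ρ → (33,60,-18)
river: ρ → (-18,48,51)
river: ρ → (51,54,-15)
river: ρ → (-15,66,27)
river: ρ → (27,42,-39)
river: ρ → (-39,36,30)
river: ρ → (30,24,-45)
river: ρ → (-45,66,9)
river: ρ → (9,60,-66)
river: ρ → (-66,72,3)
river: ρ → (3,72,-66)
river: ρ → (-66,60,9)
river: ρ → (9,66,-45)
river: ρ → (-45,24,30)
river: ρ → (30,36,-39)
closes: descent 0, river 22
min |a| on river = 3

3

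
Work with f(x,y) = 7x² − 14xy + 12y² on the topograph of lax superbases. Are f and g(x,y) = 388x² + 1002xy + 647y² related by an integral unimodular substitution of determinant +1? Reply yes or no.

D₁ = -140, D₂ = -140
f: translate: b→0 (≡-14 mod 14), so (7,-14,12)→(7,0,5)
f: flip: (7,0,5)→(5,0,7)
f: reduced (well bottom): (5,0,7) with a≤c, −a<b≤a
g: translate: b→226 (≡1002 mod 776), so (388,1002,647)→(388,226,33)
g: flip: (388,226,33)→(33,-226,388)
g: translate: b→-28 (≡-226 mod 66), so (33,-226,388)→(33,-28,7)
g: flip: (33,-28,7)→(7,28,33)
g: translate: b→0 (≡28 mod 14), so (7,28,33)→(7,0,5)
g: flip: (7,0,5)→(5,0,7)
g: reduced (well bottom): (5,0,7) with a≤c, −a<b≤a
reduced forms (5, 0, 7) vs (5, 0, 7) ⇒ equivalent

yes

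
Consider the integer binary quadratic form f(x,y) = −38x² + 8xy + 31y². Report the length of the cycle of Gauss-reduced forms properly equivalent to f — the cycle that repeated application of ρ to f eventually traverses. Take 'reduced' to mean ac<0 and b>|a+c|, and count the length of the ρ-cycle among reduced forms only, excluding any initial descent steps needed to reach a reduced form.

D = 4776, ⌊√D⌋ = 69
river: ρ → (31,54,-15)
river: ρ → (-15,66,7)
river: ρ → (7,60,-42)
river: ρ → (-42,24,25)
river: ρ → (25,26,-41)
river: ρ → (-41,56,10)
river: ρ → (10,64,-17)
river: ρ → (-17,38,49)
river: ρ → (49,60,-6)
river: ρ → (-6,60,49)
river: ρ → (49,38,-17)
river: ρ → (-17,64,10)
river: ρ → (10,56,-41)
river: ρ → (-41,26,25)
river: ρ → (25,24,-42)
river: ρ → (-42,60,7)
river: ρ → (7,66,-15)
river: ρ → (-15,54,31)
river: ρ → (31,8,-38)
river: ρ → (-38,68,1)
river: ρ → (1,68,-38)
river: ρ → (-38,8,31)
ρ-cycle length = 22 (tail of 0 descent steps not counted)

22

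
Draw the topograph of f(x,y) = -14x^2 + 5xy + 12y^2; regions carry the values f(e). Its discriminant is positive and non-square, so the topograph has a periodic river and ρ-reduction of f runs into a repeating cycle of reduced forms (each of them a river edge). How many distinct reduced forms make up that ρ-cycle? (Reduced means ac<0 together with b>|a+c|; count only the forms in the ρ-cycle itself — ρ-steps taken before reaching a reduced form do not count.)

D = 697, ⌊√D⌋ = 26
river: ρ → (12,19,-7)
river: ρ → (-7,23,6)
river: ρ → (6,25,-3)
river: ρ → (-3,23,14)
river: ρ → (14,5,-12)
river: ρ → (-12,19,7)
river: ρ → (7,23,-6)
river: ρ → (-6,25,3)
river: ρ → (3,23,-14)
river: ρ → (-14,5,12)
ρ-cycle length = 10 (tail of 0 descent steps not counted)

10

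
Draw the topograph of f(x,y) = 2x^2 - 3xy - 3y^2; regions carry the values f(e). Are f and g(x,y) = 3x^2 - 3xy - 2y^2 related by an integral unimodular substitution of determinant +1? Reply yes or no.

D₁ = 33, D₂ = 33
river cycle of f (length 4): (-3, 3, 2), (2, 5, -1), (-1, 5, 2), (2, 3, -3)
river cycle of g (length 4): (-2, 3, 3), (3, 3, -2), (-2, 5, 1), (1, 5, -2)
cycles differ ⇒ inequivalent

no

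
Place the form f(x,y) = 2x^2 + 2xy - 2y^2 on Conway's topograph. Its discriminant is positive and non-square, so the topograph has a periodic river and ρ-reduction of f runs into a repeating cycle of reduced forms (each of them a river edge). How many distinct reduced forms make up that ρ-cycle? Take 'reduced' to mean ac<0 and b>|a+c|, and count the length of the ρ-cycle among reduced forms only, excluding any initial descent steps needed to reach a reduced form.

D = 20, ⌊√D⌋ = 4
river: ρ → (-2,2,2)
river: ρ → (2,2,-2)
ρ-cycle length = 2 (tail of 0 descent steps not counted)

2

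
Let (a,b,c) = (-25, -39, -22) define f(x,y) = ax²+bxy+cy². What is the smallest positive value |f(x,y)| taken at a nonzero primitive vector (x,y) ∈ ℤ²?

translate: b→-11 (≡39 mod 50), so (25,39,22)→(25,-11,8)
flip: (25,-11,8)→(8,11,25)
translate: b→-5 (≡11 mod 16), so (8,11,25)→(8,-5,22)
reduced (well bottom): (8,-5,22) with a≤c, −a<b≤a
well minimum |f| = |-8| = 8 (negative-definite)

8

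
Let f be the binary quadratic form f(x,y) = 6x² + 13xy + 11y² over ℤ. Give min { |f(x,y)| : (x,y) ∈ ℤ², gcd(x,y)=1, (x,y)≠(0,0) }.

translate: b→1 (≡13 mod 12), so (6,13,11)→(6,1,4)
flip: (6,1,4)→(4,-1,6)
reduced (well bottom): (4,-1,6) with a≤c, −a<b≤a
well minimum = a = 4

4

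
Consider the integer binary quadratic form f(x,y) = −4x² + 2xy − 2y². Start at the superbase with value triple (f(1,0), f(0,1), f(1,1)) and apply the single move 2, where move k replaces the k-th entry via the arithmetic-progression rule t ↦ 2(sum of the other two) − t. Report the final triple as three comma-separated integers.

start (-4,-2,-4) = (f(1,0),f(0,1),f(1,1))
replace slot 2: 2·((-4)+(-4)) − (-2) = -14 → (-4,-14,-4)

-4,-14,-4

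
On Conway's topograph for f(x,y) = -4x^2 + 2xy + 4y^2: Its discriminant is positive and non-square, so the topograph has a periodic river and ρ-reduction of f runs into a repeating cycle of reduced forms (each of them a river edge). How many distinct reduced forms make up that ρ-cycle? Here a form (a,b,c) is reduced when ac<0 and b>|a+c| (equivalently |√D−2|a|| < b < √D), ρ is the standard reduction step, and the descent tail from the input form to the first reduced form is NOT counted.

D = 68, ⌊√D⌋ = 8
river: ρ → (4,6,-2)
river: ρ → (-2,6,4)
river: ρ → (4,2,-4)
river: ρ → (-4,6,2)
river: ρ → (2,6,-4)
river: ρ → (-4,2,4)
ρ-cycle length = 6 (tail of 0 descent steps not counted)

6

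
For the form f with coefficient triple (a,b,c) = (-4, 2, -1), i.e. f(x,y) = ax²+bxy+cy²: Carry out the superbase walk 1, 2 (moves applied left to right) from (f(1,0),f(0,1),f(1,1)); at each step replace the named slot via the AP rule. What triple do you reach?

start (-4,-1,-3) = (f(1,0),f(0,1),f(1,1))
replace slot 1: 2·((-1)+(-3)) − (-4) = -4 → (-4,-1,-3)
replace slot 2: 2·((-4)+(-3)) − (-1) = -13 → (-4,-13,-3)

-4,-13,-3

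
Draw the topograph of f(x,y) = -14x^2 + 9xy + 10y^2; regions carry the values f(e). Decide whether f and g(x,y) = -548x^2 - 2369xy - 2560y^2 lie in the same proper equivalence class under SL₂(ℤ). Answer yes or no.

D₁ = 641, D₂ = 641
river cycle of f (length 46): (10, 11, -13), (-13, 15, 8), (8, 17, -11), (-11, 5, 14), (14, 23, -2), (-2, 25, 2), (2, 23, -14), (-14, 5, 11), (11, 17, -8), (-8, 15, 13), … (36 more)
river cycle of g (length 46): (-14, 9, 10), (10, 11, -13), (-13, 15, 8), (8, 17, -11), (-11, 5, 14), (14, 23, -2), (-2, 25, 2), (2, 23, -14), (-14, 5, 11), (11, 17, -8), … (36 more)
cycles coincide ⇒ equivalent

yes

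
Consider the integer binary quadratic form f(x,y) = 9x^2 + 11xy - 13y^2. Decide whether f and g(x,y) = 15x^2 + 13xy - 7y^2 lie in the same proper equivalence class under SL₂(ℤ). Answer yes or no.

D₁ = 589, D₂ = 589
river cycle of f (length 16): (-13, 15, 7), (7, 13, -15), (-15, 17, 5), (5, 23, -3), (-3, 19, 19), (19, 19, -3), (-3, 23, 5), (5, 17, -15), (-15, 13, 7), (7, 15, -13), … (6 more)
river cycle of g (length 16): (-7, 15, 13), (13, 11, -9), (-9, 7, 15), (15, 23, -1), (-1, 23, 15), (15, 7, -9), (-9, 11, 13), (13, 15, -7), (-7, 13, 15), (15, 17, -5), … (6 more)
cycles differ ⇒ inequivalent

no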